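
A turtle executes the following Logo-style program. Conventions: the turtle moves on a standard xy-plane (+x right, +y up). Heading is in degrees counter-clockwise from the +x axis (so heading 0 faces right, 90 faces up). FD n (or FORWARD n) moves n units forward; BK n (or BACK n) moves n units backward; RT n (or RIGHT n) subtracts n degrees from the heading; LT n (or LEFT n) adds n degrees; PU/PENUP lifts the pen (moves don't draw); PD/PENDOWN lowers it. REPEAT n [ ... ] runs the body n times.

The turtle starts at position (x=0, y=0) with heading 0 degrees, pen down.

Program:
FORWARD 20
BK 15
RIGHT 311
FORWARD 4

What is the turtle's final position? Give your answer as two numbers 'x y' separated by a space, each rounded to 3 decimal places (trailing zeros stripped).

Executing turtle program step by step:
Start: pos=(0,0), heading=0, pen down
FD 20: (0,0) -> (20,0) [heading=0, draw]
BK 15: (20,0) -> (5,0) [heading=0, draw]
RT 311: heading 0 -> 49
FD 4: (5,0) -> (7.624,3.019) [heading=49, draw]
Final: pos=(7.624,3.019), heading=49, 3 segment(s) drawn

Answer: 7.624 3.019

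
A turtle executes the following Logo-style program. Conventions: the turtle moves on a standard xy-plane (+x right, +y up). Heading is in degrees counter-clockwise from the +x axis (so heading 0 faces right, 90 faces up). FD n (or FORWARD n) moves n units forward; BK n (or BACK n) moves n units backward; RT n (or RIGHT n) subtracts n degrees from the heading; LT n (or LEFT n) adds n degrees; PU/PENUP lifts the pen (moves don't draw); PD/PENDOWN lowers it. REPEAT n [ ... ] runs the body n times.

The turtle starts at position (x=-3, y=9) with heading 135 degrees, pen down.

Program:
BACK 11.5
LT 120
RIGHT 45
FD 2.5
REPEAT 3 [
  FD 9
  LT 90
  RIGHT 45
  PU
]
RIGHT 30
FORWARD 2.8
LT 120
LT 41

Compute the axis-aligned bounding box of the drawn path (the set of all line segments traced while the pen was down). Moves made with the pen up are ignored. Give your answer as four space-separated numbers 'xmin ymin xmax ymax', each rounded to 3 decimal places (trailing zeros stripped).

Answer: -4.828 -4.882 5.132 9

Derivation:
Executing turtle program step by step:
Start: pos=(-3,9), heading=135, pen down
BK 11.5: (-3,9) -> (5.132,0.868) [heading=135, draw]
LT 120: heading 135 -> 255
RT 45: heading 255 -> 210
FD 2.5: (5.132,0.868) -> (2.967,-0.382) [heading=210, draw]
REPEAT 3 [
  -- iteration 1/3 --
  FD 9: (2.967,-0.382) -> (-4.828,-4.882) [heading=210, draw]
  LT 90: heading 210 -> 300
  RT 45: heading 300 -> 255
  PU: pen up
  -- iteration 2/3 --
  FD 9: (-4.828,-4.882) -> (-7.157,-13.575) [heading=255, move]
  LT 90: heading 255 -> 345
  RT 45: heading 345 -> 300
  PU: pen up
  -- iteration 3/3 --
  FD 9: (-7.157,-13.575) -> (-2.657,-21.369) [heading=300, move]
  LT 90: heading 300 -> 30
  RT 45: heading 30 -> 345
  PU: pen up
]
RT 30: heading 345 -> 315
FD 2.8: (-2.657,-21.369) -> (-0.677,-23.349) [heading=315, move]
LT 120: heading 315 -> 75
LT 41: heading 75 -> 116
Final: pos=(-0.677,-23.349), heading=116, 3 segment(s) drawn

Segment endpoints: x in {-4.828, -3, 2.967, 5.132}, y in {-4.882, -0.382, 0.868, 9}
xmin=-4.828, ymin=-4.882, xmax=5.132, ymax=9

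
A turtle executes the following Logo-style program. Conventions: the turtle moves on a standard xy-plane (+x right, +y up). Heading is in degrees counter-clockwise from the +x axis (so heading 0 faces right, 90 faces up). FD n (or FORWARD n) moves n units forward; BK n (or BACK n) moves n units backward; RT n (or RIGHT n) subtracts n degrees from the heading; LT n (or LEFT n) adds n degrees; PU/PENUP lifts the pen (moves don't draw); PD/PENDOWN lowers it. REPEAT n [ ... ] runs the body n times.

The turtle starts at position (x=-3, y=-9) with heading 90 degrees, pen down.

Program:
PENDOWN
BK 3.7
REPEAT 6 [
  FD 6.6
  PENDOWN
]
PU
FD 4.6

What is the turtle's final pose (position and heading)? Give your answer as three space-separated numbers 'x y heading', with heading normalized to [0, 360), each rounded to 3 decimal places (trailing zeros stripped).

Executing turtle program step by step:
Start: pos=(-3,-9), heading=90, pen down
PD: pen down
BK 3.7: (-3,-9) -> (-3,-12.7) [heading=90, draw]
REPEAT 6 [
  -- iteration 1/6 --
  FD 6.6: (-3,-12.7) -> (-3,-6.1) [heading=90, draw]
  PD: pen down
  -- iteration 2/6 --
  FD 6.6: (-3,-6.1) -> (-3,0.5) [heading=90, draw]
  PD: pen down
  -- iteration 3/6 --
  FD 6.6: (-3,0.5) -> (-3,7.1) [heading=90, draw]
  PD: pen down
  -- iteration 4/6 --
  FD 6.6: (-3,7.1) -> (-3,13.7) [heading=90, draw]
  PD: pen down
  -- iteration 5/6 --
  FD 6.6: (-3,13.7) -> (-3,20.3) [heading=90, draw]
  PD: pen down
  -- iteration 6/6 --
  FD 6.6: (-3,20.3) -> (-3,26.9) [heading=90, draw]
  PD: pen down
]
PU: pen up
FD 4.6: (-3,26.9) -> (-3,31.5) [heading=90, move]
Final: pos=(-3,31.5), heading=90, 7 segment(s) drawn

Answer: -3 31.5 90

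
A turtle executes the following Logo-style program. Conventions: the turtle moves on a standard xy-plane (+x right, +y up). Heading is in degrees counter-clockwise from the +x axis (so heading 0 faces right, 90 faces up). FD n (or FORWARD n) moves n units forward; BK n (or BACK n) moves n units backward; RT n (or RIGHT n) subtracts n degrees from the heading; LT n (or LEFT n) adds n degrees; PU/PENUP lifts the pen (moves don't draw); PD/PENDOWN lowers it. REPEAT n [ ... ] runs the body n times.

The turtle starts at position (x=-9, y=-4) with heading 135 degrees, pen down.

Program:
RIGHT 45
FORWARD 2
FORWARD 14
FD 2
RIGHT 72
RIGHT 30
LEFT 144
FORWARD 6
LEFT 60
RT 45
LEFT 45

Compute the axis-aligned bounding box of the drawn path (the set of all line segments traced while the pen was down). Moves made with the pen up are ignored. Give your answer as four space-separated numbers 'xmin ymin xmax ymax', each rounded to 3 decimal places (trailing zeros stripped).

Answer: -13.015 -4 -9 18.459

Derivation:
Executing turtle program step by step:
Start: pos=(-9,-4), heading=135, pen down
RT 45: heading 135 -> 90
FD 2: (-9,-4) -> (-9,-2) [heading=90, draw]
FD 14: (-9,-2) -> (-9,12) [heading=90, draw]
FD 2: (-9,12) -> (-9,14) [heading=90, draw]
RT 72: heading 90 -> 18
RT 30: heading 18 -> 348
LT 144: heading 348 -> 132
FD 6: (-9,14) -> (-13.015,18.459) [heading=132, draw]
LT 60: heading 132 -> 192
RT 45: heading 192 -> 147
LT 45: heading 147 -> 192
Final: pos=(-13.015,18.459), heading=192, 4 segment(s) drawn

Segment endpoints: x in {-13.015, -9}, y in {-4, -2, 12, 14, 18.459}
xmin=-13.015, ymin=-4, xmax=-9, ymax=18.459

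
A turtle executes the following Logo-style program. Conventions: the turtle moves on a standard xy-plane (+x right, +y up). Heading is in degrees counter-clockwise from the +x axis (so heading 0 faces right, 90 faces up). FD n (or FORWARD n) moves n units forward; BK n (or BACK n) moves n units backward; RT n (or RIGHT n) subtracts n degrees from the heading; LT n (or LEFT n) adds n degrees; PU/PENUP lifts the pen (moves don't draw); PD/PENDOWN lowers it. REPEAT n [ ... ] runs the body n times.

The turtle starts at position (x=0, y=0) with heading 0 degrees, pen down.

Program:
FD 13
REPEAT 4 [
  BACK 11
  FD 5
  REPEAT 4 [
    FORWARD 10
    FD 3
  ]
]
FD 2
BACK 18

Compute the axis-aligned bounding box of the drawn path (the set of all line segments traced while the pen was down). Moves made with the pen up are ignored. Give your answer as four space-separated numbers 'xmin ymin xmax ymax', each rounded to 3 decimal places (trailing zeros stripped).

Answer: 0 0 199 0

Derivation:
Executing turtle program step by step:
Start: pos=(0,0), heading=0, pen down
FD 13: (0,0) -> (13,0) [heading=0, draw]
REPEAT 4 [
  -- iteration 1/4 --
  BK 11: (13,0) -> (2,0) [heading=0, draw]
  FD 5: (2,0) -> (7,0) [heading=0, draw]
  REPEAT 4 [
    -- iteration 1/4 --
    FD 10: (7,0) -> (17,0) [heading=0, draw]
    FD 3: (17,0) -> (20,0) [heading=0, draw]
    -- iteration 2/4 --
    FD 10: (20,0) -> (30,0) [heading=0, draw]
    FD 3: (30,0) -> (33,0) [heading=0, draw]
    -- iteration 3/4 --
    FD 10: (33,0) -> (43,0) [heading=0, draw]
    FD 3: (43,0) -> (46,0) [heading=0, draw]
    -- iteration 4/4 --
    FD 10: (46,0) -> (56,0) [heading=0, draw]
    FD 3: (56,0) -> (59,0) [heading=0, draw]
  ]
  -- iteration 2/4 --
  BK 11: (59,0) -> (48,0) [heading=0, draw]
  FD 5: (48,0) -> (53,0) [heading=0, draw]
  REPEAT 4 [
    -- iteration 1/4 --
    FD 10: (53,0) -> (63,0) [heading=0, draw]
    FD 3: (63,0) -> (66,0) [heading=0, draw]
    -- iteration 2/4 --
    FD 10: (66,0) -> (76,0) [heading=0, draw]
    FD 3: (76,0) -> (79,0) [heading=0, draw]
    -- iteration 3/4 --
    FD 10: (79,0) -> (89,0) [heading=0, draw]
    FD 3: (89,0) -> (92,0) [heading=0, draw]
    -- iteration 4/4 --
    FD 10: (92,0) -> (102,0) [heading=0, draw]
    FD 3: (102,0) -> (105,0) [heading=0, draw]
  ]
  -- iteration 3/4 --
  BK 11: (105,0) -> (94,0) [heading=0, draw]
  FD 5: (94,0) -> (99,0) [heading=0, draw]
  REPEAT 4 [
    -- iteration 1/4 --
    FD 10: (99,0) -> (109,0) [heading=0, draw]
    FD 3: (109,0) -> (112,0) [heading=0, draw]
    -- iteration 2/4 --
    FD 10: (112,0) -> (122,0) [heading=0, draw]
    FD 3: (122,0) -> (125,0) [heading=0, draw]
    -- iteration 3/4 --
    FD 10: (125,0) -> (135,0) [heading=0, draw]
    FD 3: (135,0) -> (138,0) [heading=0, draw]
    -- iteration 4/4 --
    FD 10: (138,0) -> (148,0) [heading=0, draw]
    FD 3: (148,0) -> (151,0) [heading=0, draw]
  ]
  -- iteration 4/4 --
  BK 11: (151,0) -> (140,0) [heading=0, draw]
  FD 5: (140,0) -> (145,0) [heading=0, draw]
  REPEAT 4 [
    -- iteration 1/4 --
    FD 10: (145,0) -> (155,0) [heading=0, draw]
    FD 3: (155,0) -> (158,0) [heading=0, draw]
    -- iteration 2/4 --
    FD 10: (158,0) -> (168,0) [heading=0, draw]
    FD 3: (168,0) -> (171,0) [heading=0, draw]
    -- iteration 3/4 --
    FD 10: (171,0) -> (181,0) [heading=0, draw]
    FD 3: (181,0) -> (184,0) [heading=0, draw]
    -- iteration 4/4 --
    FD 10: (184,0) -> (194,0) [heading=0, draw]
    FD 3: (194,0) -> (197,0) [heading=0, draw]
  ]
]
FD 2: (197,0) -> (199,0) [heading=0, draw]
BK 18: (199,0) -> (181,0) [heading=0, draw]
Final: pos=(181,0), heading=0, 43 segment(s) drawn

Segment endpoints: x in {0, 2, 7, 13, 17, 20, 30, 33, 43, 46, 48, 53, 56, 59, 63, 66, 76, 79, 89, 92, 94, 99, 102, 105, 109, 112, 122, 125, 135, 138, 140, 145, 148, 151, 155, 158, 168, 171, 181, 184, 194, 197, 199}, y in {0}
xmin=0, ymin=0, xmax=199, ymax=0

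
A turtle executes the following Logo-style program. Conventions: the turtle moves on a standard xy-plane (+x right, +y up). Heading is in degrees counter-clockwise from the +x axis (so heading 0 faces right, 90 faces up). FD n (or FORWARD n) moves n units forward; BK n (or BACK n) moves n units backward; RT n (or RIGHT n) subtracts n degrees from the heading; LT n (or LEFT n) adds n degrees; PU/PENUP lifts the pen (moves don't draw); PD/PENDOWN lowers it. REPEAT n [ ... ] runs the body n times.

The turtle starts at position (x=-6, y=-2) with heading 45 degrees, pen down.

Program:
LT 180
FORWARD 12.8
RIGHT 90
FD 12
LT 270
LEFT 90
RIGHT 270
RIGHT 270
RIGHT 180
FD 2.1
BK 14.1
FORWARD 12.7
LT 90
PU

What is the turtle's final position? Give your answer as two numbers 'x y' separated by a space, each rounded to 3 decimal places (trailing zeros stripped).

Executing turtle program step by step:
Start: pos=(-6,-2), heading=45, pen down
LT 180: heading 45 -> 225
FD 12.8: (-6,-2) -> (-15.051,-11.051) [heading=225, draw]
RT 90: heading 225 -> 135
FD 12: (-15.051,-11.051) -> (-23.536,-2.566) [heading=135, draw]
LT 270: heading 135 -> 45
LT 90: heading 45 -> 135
RT 270: heading 135 -> 225
RT 270: heading 225 -> 315
RT 180: heading 315 -> 135
FD 2.1: (-23.536,-2.566) -> (-25.021,-1.081) [heading=135, draw]
BK 14.1: (-25.021,-1.081) -> (-15.051,-11.051) [heading=135, draw]
FD 12.7: (-15.051,-11.051) -> (-24.031,-2.071) [heading=135, draw]
LT 90: heading 135 -> 225
PU: pen up
Final: pos=(-24.031,-2.071), heading=225, 5 segment(s) drawn

Answer: -24.031 -2.071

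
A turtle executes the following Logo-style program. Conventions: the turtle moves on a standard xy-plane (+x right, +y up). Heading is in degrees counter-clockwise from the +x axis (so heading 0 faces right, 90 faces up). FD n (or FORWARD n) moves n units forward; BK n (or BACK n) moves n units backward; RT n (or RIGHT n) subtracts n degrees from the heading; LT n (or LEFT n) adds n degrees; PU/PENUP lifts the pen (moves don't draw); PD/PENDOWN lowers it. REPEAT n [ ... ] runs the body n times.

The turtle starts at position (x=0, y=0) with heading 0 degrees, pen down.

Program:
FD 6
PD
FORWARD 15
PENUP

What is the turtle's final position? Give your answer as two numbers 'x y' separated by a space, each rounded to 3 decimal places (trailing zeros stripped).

Answer: 21 0

Derivation:
Executing turtle program step by step:
Start: pos=(0,0), heading=0, pen down
FD 6: (0,0) -> (6,0) [heading=0, draw]
PD: pen down
FD 15: (6,0) -> (21,0) [heading=0, draw]
PU: pen up
Final: pos=(21,0), heading=0, 2 segment(s) drawn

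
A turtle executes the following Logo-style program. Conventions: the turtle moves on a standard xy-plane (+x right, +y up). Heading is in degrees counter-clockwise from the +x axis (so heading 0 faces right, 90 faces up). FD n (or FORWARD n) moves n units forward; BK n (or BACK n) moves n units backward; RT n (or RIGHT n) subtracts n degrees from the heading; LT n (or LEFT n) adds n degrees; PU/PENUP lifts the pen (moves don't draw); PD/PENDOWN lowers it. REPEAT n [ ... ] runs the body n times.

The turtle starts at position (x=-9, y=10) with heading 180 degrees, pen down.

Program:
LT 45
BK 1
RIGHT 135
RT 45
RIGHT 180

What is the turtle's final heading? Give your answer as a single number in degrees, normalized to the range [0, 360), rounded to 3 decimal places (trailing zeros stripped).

Answer: 225

Derivation:
Executing turtle program step by step:
Start: pos=(-9,10), heading=180, pen down
LT 45: heading 180 -> 225
BK 1: (-9,10) -> (-8.293,10.707) [heading=225, draw]
RT 135: heading 225 -> 90
RT 45: heading 90 -> 45
RT 180: heading 45 -> 225
Final: pos=(-8.293,10.707), heading=225, 1 segment(s) drawn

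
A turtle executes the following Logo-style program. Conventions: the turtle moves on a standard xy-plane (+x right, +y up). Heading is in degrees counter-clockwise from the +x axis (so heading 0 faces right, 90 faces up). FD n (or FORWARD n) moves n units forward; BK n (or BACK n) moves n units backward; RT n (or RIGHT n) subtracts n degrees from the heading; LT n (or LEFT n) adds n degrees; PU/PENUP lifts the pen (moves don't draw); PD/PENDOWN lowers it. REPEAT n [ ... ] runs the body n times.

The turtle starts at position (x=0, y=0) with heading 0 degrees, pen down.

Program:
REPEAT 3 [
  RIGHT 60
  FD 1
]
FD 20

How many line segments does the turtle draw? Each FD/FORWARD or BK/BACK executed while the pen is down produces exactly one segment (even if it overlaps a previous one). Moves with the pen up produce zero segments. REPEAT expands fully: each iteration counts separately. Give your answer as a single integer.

Answer: 4

Derivation:
Executing turtle program step by step:
Start: pos=(0,0), heading=0, pen down
REPEAT 3 [
  -- iteration 1/3 --
  RT 60: heading 0 -> 300
  FD 1: (0,0) -> (0.5,-0.866) [heading=300, draw]
  -- iteration 2/3 --
  RT 60: heading 300 -> 240
  FD 1: (0.5,-0.866) -> (0,-1.732) [heading=240, draw]
  -- iteration 3/3 --
  RT 60: heading 240 -> 180
  FD 1: (0,-1.732) -> (-1,-1.732) [heading=180, draw]
]
FD 20: (-1,-1.732) -> (-21,-1.732) [heading=180, draw]
Final: pos=(-21,-1.732), heading=180, 4 segment(s) drawn
Segments drawn: 4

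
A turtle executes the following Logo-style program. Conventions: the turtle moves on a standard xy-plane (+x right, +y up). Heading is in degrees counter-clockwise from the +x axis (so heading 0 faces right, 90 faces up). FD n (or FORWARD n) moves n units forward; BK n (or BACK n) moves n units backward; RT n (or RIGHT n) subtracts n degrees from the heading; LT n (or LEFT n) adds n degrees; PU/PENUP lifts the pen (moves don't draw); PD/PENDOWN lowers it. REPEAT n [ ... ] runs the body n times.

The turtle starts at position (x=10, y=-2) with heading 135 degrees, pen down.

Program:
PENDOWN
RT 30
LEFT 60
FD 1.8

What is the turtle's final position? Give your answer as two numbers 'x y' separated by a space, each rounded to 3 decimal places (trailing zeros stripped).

Answer: 8.261 -1.534

Derivation:
Executing turtle program step by step:
Start: pos=(10,-2), heading=135, pen down
PD: pen down
RT 30: heading 135 -> 105
LT 60: heading 105 -> 165
FD 1.8: (10,-2) -> (8.261,-1.534) [heading=165, draw]
Final: pos=(8.261,-1.534), heading=165, 1 segment(s) drawn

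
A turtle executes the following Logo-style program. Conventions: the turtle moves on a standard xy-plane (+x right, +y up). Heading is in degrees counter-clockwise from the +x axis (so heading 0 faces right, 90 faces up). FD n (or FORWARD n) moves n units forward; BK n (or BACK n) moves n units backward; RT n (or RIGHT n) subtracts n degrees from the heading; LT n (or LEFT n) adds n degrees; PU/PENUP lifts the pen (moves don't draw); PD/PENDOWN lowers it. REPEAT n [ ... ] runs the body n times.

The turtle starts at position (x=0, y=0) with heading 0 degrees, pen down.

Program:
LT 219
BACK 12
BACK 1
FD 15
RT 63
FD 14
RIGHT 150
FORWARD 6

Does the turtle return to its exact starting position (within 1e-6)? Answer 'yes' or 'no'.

Executing turtle program step by step:
Start: pos=(0,0), heading=0, pen down
LT 219: heading 0 -> 219
BK 12: (0,0) -> (9.326,7.552) [heading=219, draw]
BK 1: (9.326,7.552) -> (10.103,8.181) [heading=219, draw]
FD 15: (10.103,8.181) -> (-1.554,-1.259) [heading=219, draw]
RT 63: heading 219 -> 156
FD 14: (-1.554,-1.259) -> (-14.344,4.436) [heading=156, draw]
RT 150: heading 156 -> 6
FD 6: (-14.344,4.436) -> (-8.377,5.063) [heading=6, draw]
Final: pos=(-8.377,5.063), heading=6, 5 segment(s) drawn

Start position: (0, 0)
Final position: (-8.377, 5.063)
Distance = 9.788; >= 1e-6 -> NOT closed

Answer: no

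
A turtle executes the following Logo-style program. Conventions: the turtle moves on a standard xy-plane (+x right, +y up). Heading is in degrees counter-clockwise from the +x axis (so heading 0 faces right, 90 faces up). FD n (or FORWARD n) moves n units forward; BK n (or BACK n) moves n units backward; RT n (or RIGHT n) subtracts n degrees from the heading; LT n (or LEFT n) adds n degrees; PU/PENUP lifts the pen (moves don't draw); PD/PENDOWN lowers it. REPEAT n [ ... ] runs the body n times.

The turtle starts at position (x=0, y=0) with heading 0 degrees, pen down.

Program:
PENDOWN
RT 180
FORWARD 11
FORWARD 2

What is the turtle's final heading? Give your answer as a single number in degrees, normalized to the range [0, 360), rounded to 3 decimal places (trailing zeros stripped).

Executing turtle program step by step:
Start: pos=(0,0), heading=0, pen down
PD: pen down
RT 180: heading 0 -> 180
FD 11: (0,0) -> (-11,0) [heading=180, draw]
FD 2: (-11,0) -> (-13,0) [heading=180, draw]
Final: pos=(-13,0), heading=180, 2 segment(s) drawn

Answer: 180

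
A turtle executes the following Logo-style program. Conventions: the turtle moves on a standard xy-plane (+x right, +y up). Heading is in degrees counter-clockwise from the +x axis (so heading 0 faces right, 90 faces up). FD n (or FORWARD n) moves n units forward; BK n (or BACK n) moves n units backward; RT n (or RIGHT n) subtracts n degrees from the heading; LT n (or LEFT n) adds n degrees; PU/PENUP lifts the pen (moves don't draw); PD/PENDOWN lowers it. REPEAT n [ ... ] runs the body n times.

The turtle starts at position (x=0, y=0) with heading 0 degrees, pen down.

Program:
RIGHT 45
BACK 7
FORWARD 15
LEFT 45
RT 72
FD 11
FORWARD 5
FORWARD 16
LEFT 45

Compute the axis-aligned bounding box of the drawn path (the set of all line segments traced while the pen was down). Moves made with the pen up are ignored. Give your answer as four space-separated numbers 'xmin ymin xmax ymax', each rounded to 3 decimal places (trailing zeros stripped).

Answer: -4.95 -36.091 15.545 4.95

Derivation:
Executing turtle program step by step:
Start: pos=(0,0), heading=0, pen down
RT 45: heading 0 -> 315
BK 7: (0,0) -> (-4.95,4.95) [heading=315, draw]
FD 15: (-4.95,4.95) -> (5.657,-5.657) [heading=315, draw]
LT 45: heading 315 -> 0
RT 72: heading 0 -> 288
FD 11: (5.657,-5.657) -> (9.056,-16.118) [heading=288, draw]
FD 5: (9.056,-16.118) -> (10.601,-20.874) [heading=288, draw]
FD 16: (10.601,-20.874) -> (15.545,-36.091) [heading=288, draw]
LT 45: heading 288 -> 333
Final: pos=(15.545,-36.091), heading=333, 5 segment(s) drawn

Segment endpoints: x in {-4.95, 0, 5.657, 9.056, 10.601, 15.545}, y in {-36.091, -20.874, -16.118, -5.657, 0, 4.95}
xmin=-4.95, ymin=-36.091, xmax=15.545, ymax=4.95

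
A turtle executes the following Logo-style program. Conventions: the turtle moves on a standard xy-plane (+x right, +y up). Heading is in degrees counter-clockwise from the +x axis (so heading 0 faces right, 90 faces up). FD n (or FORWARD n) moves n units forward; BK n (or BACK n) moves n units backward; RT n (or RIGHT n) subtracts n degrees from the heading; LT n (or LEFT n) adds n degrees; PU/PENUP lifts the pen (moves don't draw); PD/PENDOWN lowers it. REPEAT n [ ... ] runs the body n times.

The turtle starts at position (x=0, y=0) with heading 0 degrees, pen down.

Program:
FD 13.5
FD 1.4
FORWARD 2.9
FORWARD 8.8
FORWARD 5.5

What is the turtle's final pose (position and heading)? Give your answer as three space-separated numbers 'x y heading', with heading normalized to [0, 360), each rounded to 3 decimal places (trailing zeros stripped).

Executing turtle program step by step:
Start: pos=(0,0), heading=0, pen down
FD 13.5: (0,0) -> (13.5,0) [heading=0, draw]
FD 1.4: (13.5,0) -> (14.9,0) [heading=0, draw]
FD 2.9: (14.9,0) -> (17.8,0) [heading=0, draw]
FD 8.8: (17.8,0) -> (26.6,0) [heading=0, draw]
FD 5.5: (26.6,0) -> (32.1,0) [heading=0, draw]
Final: pos=(32.1,0), heading=0, 5 segment(s) drawn

Answer: 32.1 0 0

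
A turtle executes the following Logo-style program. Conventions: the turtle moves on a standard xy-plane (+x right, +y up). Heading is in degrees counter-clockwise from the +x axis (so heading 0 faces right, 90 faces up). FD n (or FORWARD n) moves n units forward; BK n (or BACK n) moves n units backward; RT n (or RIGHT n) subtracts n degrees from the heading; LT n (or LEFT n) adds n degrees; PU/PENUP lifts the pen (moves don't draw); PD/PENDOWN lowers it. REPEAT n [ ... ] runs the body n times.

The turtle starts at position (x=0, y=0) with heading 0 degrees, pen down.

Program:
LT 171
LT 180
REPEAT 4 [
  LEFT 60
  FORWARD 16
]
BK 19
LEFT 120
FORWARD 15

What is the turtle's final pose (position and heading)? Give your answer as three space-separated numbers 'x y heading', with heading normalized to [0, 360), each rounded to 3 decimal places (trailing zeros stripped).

Answer: 5.236 29.859 351

Derivation:
Executing turtle program step by step:
Start: pos=(0,0), heading=0, pen down
LT 171: heading 0 -> 171
LT 180: heading 171 -> 351
REPEAT 4 [
  -- iteration 1/4 --
  LT 60: heading 351 -> 51
  FD 16: (0,0) -> (10.069,12.434) [heading=51, draw]
  -- iteration 2/4 --
  LT 60: heading 51 -> 111
  FD 16: (10.069,12.434) -> (4.335,27.372) [heading=111, draw]
  -- iteration 3/4 --
  LT 60: heading 111 -> 171
  FD 16: (4.335,27.372) -> (-11.468,29.875) [heading=171, draw]
  -- iteration 4/4 --
  LT 60: heading 171 -> 231
  FD 16: (-11.468,29.875) -> (-21.537,17.44) [heading=231, draw]
]
BK 19: (-21.537,17.44) -> (-9.58,32.206) [heading=231, draw]
LT 120: heading 231 -> 351
FD 15: (-9.58,32.206) -> (5.236,29.859) [heading=351, draw]
Final: pos=(5.236,29.859), heading=351, 6 segment(s) drawn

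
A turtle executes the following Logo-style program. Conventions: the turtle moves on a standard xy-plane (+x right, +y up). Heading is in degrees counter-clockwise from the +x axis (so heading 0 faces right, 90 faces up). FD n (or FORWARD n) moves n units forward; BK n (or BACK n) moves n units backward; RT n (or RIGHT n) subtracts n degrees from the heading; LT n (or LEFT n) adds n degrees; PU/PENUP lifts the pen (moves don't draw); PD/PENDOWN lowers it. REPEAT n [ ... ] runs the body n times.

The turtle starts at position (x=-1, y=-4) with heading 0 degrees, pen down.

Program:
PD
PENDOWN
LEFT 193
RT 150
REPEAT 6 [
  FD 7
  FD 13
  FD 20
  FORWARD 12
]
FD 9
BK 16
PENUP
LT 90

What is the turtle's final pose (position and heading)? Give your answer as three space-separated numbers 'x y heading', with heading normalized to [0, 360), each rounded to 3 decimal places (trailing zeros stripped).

Answer: 222.063 204.009 133

Derivation:
Executing turtle program step by step:
Start: pos=(-1,-4), heading=0, pen down
PD: pen down
PD: pen down
LT 193: heading 0 -> 193
RT 150: heading 193 -> 43
REPEAT 6 [
  -- iteration 1/6 --
  FD 7: (-1,-4) -> (4.119,0.774) [heading=43, draw]
  FD 13: (4.119,0.774) -> (13.627,9.64) [heading=43, draw]
  FD 20: (13.627,9.64) -> (28.254,23.28) [heading=43, draw]
  FD 12: (28.254,23.28) -> (37.03,31.464) [heading=43, draw]
  -- iteration 2/6 --
  FD 7: (37.03,31.464) -> (42.15,36.238) [heading=43, draw]
  FD 13: (42.15,36.238) -> (51.657,45.104) [heading=43, draw]
  FD 20: (51.657,45.104) -> (66.285,58.744) [heading=43, draw]
  FD 12: (66.285,58.744) -> (75.061,66.928) [heading=43, draw]
  -- iteration 3/6 --
  FD 7: (75.061,66.928) -> (80.18,71.702) [heading=43, draw]
  FD 13: (80.18,71.702) -> (89.688,80.568) [heading=43, draw]
  FD 20: (89.688,80.568) -> (104.315,94.208) [heading=43, draw]
  FD 12: (104.315,94.208) -> (113.091,102.392) [heading=43, draw]
  -- iteration 4/6 --
  FD 7: (113.091,102.392) -> (118.211,107.166) [heading=43, draw]
  FD 13: (118.211,107.166) -> (127.718,116.032) [heading=43, draw]
  FD 20: (127.718,116.032) -> (142.345,129.672) [heading=43, draw]
  FD 12: (142.345,129.672) -> (151.122,137.856) [heading=43, draw]
  -- iteration 5/6 --
  FD 7: (151.122,137.856) -> (156.241,142.63) [heading=43, draw]
  FD 13: (156.241,142.63) -> (165.749,151.496) [heading=43, draw]
  FD 20: (165.749,151.496) -> (180.376,165.136) [heading=43, draw]
  FD 12: (180.376,165.136) -> (189.152,173.32) [heading=43, draw]
  -- iteration 6/6 --
  FD 7: (189.152,173.32) -> (194.271,178.094) [heading=43, draw]
  FD 13: (194.271,178.094) -> (203.779,186.96) [heading=43, draw]
  FD 20: (203.779,186.96) -> (218.406,200.6) [heading=43, draw]
  FD 12: (218.406,200.6) -> (227.182,208.783) [heading=43, draw]
]
FD 9: (227.182,208.783) -> (233.765,214.921) [heading=43, draw]
BK 16: (233.765,214.921) -> (222.063,204.009) [heading=43, draw]
PU: pen up
LT 90: heading 43 -> 133
Final: pos=(222.063,204.009), heading=133, 26 segment(s) drawn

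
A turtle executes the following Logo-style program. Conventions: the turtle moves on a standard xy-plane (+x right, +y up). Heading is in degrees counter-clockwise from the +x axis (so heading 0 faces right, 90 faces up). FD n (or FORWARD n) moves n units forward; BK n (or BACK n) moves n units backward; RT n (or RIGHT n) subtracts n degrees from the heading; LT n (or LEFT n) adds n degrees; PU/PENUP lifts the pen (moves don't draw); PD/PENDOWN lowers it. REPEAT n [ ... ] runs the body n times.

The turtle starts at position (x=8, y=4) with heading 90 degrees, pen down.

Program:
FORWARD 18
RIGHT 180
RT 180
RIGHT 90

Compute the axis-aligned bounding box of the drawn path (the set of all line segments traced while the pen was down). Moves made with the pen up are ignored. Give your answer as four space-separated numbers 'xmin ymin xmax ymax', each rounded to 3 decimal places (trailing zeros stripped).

Answer: 8 4 8 22

Derivation:
Executing turtle program step by step:
Start: pos=(8,4), heading=90, pen down
FD 18: (8,4) -> (8,22) [heading=90, draw]
RT 180: heading 90 -> 270
RT 180: heading 270 -> 90
RT 90: heading 90 -> 0
Final: pos=(8,22), heading=0, 1 segment(s) drawn

Segment endpoints: x in {8, 8}, y in {4, 22}
xmin=8, ymin=4, xmax=8, ymax=22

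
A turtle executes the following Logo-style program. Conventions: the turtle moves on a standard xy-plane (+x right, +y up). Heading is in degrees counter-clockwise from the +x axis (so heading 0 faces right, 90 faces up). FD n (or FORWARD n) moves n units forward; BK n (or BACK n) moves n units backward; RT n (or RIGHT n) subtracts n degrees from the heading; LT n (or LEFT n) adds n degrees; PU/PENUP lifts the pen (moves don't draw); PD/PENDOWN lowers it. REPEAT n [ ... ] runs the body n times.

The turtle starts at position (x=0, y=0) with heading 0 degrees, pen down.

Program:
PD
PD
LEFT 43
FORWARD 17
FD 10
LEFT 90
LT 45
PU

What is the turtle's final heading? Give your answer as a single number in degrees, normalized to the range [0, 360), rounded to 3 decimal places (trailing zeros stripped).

Answer: 178

Derivation:
Executing turtle program step by step:
Start: pos=(0,0), heading=0, pen down
PD: pen down
PD: pen down
LT 43: heading 0 -> 43
FD 17: (0,0) -> (12.433,11.594) [heading=43, draw]
FD 10: (12.433,11.594) -> (19.747,18.414) [heading=43, draw]
LT 90: heading 43 -> 133
LT 45: heading 133 -> 178
PU: pen up
Final: pos=(19.747,18.414), heading=178, 2 segment(s) drawn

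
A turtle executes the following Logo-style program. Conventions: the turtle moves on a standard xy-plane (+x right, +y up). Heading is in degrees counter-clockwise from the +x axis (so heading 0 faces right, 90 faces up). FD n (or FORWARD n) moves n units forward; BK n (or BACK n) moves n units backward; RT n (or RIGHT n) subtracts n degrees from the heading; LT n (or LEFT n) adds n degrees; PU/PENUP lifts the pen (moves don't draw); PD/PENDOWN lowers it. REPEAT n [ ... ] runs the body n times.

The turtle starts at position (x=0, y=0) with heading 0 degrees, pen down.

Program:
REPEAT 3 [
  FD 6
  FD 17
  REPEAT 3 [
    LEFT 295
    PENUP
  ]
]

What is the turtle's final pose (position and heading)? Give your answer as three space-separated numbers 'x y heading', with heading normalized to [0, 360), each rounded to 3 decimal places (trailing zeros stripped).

Answer: 20.702 -5.547 135

Derivation:
Executing turtle program step by step:
Start: pos=(0,0), heading=0, pen down
REPEAT 3 [
  -- iteration 1/3 --
  FD 6: (0,0) -> (6,0) [heading=0, draw]
  FD 17: (6,0) -> (23,0) [heading=0, draw]
  REPEAT 3 [
    -- iteration 1/3 --
    LT 295: heading 0 -> 295
    PU: pen up
    -- iteration 2/3 --
    LT 295: heading 295 -> 230
    PU: pen up
    -- iteration 3/3 --
    LT 295: heading 230 -> 165
    PU: pen up
  ]
  -- iteration 2/3 --
  FD 6: (23,0) -> (17.204,1.553) [heading=165, move]
  FD 17: (17.204,1.553) -> (0.784,5.953) [heading=165, move]
  REPEAT 3 [
    -- iteration 1/3 --
    LT 295: heading 165 -> 100
    PU: pen up
    -- iteration 2/3 --
    LT 295: heading 100 -> 35
    PU: pen up
    -- iteration 3/3 --
    LT 295: heading 35 -> 330
    PU: pen up
  ]
  -- iteration 3/3 --
  FD 6: (0.784,5.953) -> (5.98,2.953) [heading=330, move]
  FD 17: (5.98,2.953) -> (20.702,-5.547) [heading=330, move]
  REPEAT 3 [
    -- iteration 1/3 --
    LT 295: heading 330 -> 265
    PU: pen up
    -- iteration 2/3 --
    LT 295: heading 265 -> 200
    PU: pen up
    -- iteration 3/3 --
    LT 295: heading 200 -> 135
    PU: pen up
  ]
]
Final: pos=(20.702,-5.547), heading=135, 2 segment(s) drawn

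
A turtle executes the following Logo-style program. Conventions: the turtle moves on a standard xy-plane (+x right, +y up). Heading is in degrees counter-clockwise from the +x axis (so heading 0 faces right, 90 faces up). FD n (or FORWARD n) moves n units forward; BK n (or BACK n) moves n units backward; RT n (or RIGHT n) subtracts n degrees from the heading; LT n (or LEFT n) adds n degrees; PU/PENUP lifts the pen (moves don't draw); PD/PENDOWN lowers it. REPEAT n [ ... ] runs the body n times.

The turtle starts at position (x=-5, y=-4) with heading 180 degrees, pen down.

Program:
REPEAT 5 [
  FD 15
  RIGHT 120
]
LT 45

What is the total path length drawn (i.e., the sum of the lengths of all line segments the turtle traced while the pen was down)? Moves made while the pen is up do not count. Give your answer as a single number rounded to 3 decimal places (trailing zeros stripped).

Answer: 75

Derivation:
Executing turtle program step by step:
Start: pos=(-5,-4), heading=180, pen down
REPEAT 5 [
  -- iteration 1/5 --
  FD 15: (-5,-4) -> (-20,-4) [heading=180, draw]
  RT 120: heading 180 -> 60
  -- iteration 2/5 --
  FD 15: (-20,-4) -> (-12.5,8.99) [heading=60, draw]
  RT 120: heading 60 -> 300
  -- iteration 3/5 --
  FD 15: (-12.5,8.99) -> (-5,-4) [heading=300, draw]
  RT 120: heading 300 -> 180
  -- iteration 4/5 --
  FD 15: (-5,-4) -> (-20,-4) [heading=180, draw]
  RT 120: heading 180 -> 60
  -- iteration 5/5 --
  FD 15: (-20,-4) -> (-12.5,8.99) [heading=60, draw]
  RT 120: heading 60 -> 300
]
LT 45: heading 300 -> 345
Final: pos=(-12.5,8.99), heading=345, 5 segment(s) drawn

Segment lengths:
  seg 1: (-5,-4) -> (-20,-4), length = 15
  seg 2: (-20,-4) -> (-12.5,8.99), length = 15
  seg 3: (-12.5,8.99) -> (-5,-4), length = 15
  seg 4: (-5,-4) -> (-20,-4), length = 15
  seg 5: (-20,-4) -> (-12.5,8.99), length = 15
Total = 75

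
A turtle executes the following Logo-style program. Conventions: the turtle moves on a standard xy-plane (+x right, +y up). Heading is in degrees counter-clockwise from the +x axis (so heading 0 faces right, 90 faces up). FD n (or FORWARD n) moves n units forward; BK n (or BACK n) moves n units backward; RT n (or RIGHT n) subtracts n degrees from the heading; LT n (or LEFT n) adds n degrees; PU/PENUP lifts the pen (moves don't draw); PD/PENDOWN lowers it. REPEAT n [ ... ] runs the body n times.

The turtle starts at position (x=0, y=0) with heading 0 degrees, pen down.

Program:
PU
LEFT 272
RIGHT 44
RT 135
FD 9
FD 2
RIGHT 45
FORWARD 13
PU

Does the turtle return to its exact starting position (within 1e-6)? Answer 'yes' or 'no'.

Answer: no

Derivation:
Executing turtle program step by step:
Start: pos=(0,0), heading=0, pen down
PU: pen up
LT 272: heading 0 -> 272
RT 44: heading 272 -> 228
RT 135: heading 228 -> 93
FD 9: (0,0) -> (-0.471,8.988) [heading=93, move]
FD 2: (-0.471,8.988) -> (-0.576,10.985) [heading=93, move]
RT 45: heading 93 -> 48
FD 13: (-0.576,10.985) -> (8.123,20.646) [heading=48, move]
PU: pen up
Final: pos=(8.123,20.646), heading=48, 0 segment(s) drawn

Start position: (0, 0)
Final position: (8.123, 20.646)
Distance = 22.186; >= 1e-6 -> NOT closed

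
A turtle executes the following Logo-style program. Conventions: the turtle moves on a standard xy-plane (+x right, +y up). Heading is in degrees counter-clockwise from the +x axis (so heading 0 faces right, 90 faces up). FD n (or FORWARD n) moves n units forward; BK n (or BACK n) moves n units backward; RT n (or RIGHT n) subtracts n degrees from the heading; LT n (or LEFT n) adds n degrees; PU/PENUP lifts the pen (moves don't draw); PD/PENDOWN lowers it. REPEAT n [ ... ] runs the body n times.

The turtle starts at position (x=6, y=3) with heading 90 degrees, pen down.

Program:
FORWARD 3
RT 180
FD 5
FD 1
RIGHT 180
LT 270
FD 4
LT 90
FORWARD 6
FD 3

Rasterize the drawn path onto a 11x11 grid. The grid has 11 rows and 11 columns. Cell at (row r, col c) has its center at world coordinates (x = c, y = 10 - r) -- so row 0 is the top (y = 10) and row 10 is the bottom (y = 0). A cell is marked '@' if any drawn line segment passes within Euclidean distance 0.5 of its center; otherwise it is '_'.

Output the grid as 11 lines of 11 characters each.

Segment 0: (6,3) -> (6,6)
Segment 1: (6,6) -> (6,1)
Segment 2: (6,1) -> (6,0)
Segment 3: (6,0) -> (10,0)
Segment 4: (10,0) -> (10,6)
Segment 5: (10,6) -> (10,9)

Answer: ___________
__________@
__________@
__________@
______@___@
______@___@
______@___@
______@___@
______@___@
______@___@
______@@@@@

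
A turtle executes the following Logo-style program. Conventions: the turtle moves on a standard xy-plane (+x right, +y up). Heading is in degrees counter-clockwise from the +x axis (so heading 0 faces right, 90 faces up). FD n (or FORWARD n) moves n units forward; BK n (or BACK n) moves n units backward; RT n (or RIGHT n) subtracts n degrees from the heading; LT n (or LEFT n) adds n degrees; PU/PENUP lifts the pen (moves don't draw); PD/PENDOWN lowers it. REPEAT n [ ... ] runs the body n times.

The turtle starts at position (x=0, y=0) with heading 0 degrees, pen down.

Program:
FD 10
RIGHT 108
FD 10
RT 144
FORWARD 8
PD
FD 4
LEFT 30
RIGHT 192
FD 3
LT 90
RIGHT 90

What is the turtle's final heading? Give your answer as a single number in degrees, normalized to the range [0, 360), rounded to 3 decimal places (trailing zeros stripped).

Executing turtle program step by step:
Start: pos=(0,0), heading=0, pen down
FD 10: (0,0) -> (10,0) [heading=0, draw]
RT 108: heading 0 -> 252
FD 10: (10,0) -> (6.91,-9.511) [heading=252, draw]
RT 144: heading 252 -> 108
FD 8: (6.91,-9.511) -> (4.438,-1.902) [heading=108, draw]
PD: pen down
FD 4: (4.438,-1.902) -> (3.202,1.902) [heading=108, draw]
LT 30: heading 108 -> 138
RT 192: heading 138 -> 306
FD 3: (3.202,1.902) -> (4.965,-0.525) [heading=306, draw]
LT 90: heading 306 -> 36
RT 90: heading 36 -> 306
Final: pos=(4.965,-0.525), heading=306, 5 segment(s) drawn

Answer: 306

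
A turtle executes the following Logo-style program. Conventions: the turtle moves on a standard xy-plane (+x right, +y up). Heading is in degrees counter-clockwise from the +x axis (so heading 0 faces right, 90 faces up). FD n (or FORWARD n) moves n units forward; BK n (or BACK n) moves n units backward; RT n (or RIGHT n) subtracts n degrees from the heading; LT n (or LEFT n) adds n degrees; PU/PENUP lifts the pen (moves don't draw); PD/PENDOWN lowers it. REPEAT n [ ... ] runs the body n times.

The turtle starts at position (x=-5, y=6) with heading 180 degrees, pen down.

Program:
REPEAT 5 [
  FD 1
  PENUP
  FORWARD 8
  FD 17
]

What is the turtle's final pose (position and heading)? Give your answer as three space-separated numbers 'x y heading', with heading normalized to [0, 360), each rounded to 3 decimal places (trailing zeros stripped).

Executing turtle program step by step:
Start: pos=(-5,6), heading=180, pen down
REPEAT 5 [
  -- iteration 1/5 --
  FD 1: (-5,6) -> (-6,6) [heading=180, draw]
  PU: pen up
  FD 8: (-6,6) -> (-14,6) [heading=180, move]
  FD 17: (-14,6) -> (-31,6) [heading=180, move]
  -- iteration 2/5 --
  FD 1: (-31,6) -> (-32,6) [heading=180, move]
  PU: pen up
  FD 8: (-32,6) -> (-40,6) [heading=180, move]
  FD 17: (-40,6) -> (-57,6) [heading=180, move]
  -- iteration 3/5 --
  FD 1: (-57,6) -> (-58,6) [heading=180, move]
  PU: pen up
  FD 8: (-58,6) -> (-66,6) [heading=180, move]
  FD 17: (-66,6) -> (-83,6) [heading=180, move]
  -- iteration 4/5 --
  FD 1: (-83,6) -> (-84,6) [heading=180, move]
  PU: pen up
  FD 8: (-84,6) -> (-92,6) [heading=180, move]
  FD 17: (-92,6) -> (-109,6) [heading=180, move]
  -- iteration 5/5 --
  FD 1: (-109,6) -> (-110,6) [heading=180, move]
  PU: pen up
  FD 8: (-110,6) -> (-118,6) [heading=180, move]
  FD 17: (-118,6) -> (-135,6) [heading=180, move]
]
Final: pos=(-135,6), heading=180, 1 segment(s) drawn

Answer: -135 6 180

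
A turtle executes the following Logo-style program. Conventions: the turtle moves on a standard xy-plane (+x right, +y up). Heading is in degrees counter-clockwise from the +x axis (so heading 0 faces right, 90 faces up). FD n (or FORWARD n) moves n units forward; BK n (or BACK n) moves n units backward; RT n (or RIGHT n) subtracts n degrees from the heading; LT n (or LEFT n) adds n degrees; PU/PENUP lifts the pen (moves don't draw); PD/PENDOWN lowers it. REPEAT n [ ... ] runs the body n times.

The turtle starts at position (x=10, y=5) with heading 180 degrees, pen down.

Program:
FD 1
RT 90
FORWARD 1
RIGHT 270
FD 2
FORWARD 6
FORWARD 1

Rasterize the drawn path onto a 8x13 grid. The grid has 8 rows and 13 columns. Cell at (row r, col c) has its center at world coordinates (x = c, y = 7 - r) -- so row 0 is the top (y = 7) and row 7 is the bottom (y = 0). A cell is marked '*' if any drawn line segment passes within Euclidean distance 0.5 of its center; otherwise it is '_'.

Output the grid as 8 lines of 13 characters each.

Answer: _____________
**********___
_________**__
_____________
_____________
_____________
_____________
_____________

Derivation:
Segment 0: (10,5) -> (9,5)
Segment 1: (9,5) -> (9,6)
Segment 2: (9,6) -> (7,6)
Segment 3: (7,6) -> (1,6)
Segment 4: (1,6) -> (0,6)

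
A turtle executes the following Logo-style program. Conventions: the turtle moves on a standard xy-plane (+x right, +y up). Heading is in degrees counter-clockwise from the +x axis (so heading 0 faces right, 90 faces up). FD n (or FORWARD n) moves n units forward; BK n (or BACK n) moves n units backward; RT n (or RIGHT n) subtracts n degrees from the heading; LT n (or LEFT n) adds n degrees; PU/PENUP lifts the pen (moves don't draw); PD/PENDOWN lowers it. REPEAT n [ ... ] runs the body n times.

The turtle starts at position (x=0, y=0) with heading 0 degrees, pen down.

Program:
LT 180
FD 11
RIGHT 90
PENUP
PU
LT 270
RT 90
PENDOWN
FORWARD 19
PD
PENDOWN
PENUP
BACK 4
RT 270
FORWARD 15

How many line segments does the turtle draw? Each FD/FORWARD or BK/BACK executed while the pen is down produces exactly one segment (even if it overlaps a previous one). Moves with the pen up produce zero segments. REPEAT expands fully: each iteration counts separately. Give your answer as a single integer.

Executing turtle program step by step:
Start: pos=(0,0), heading=0, pen down
LT 180: heading 0 -> 180
FD 11: (0,0) -> (-11,0) [heading=180, draw]
RT 90: heading 180 -> 90
PU: pen up
PU: pen up
LT 270: heading 90 -> 0
RT 90: heading 0 -> 270
PD: pen down
FD 19: (-11,0) -> (-11,-19) [heading=270, draw]
PD: pen down
PD: pen down
PU: pen up
BK 4: (-11,-19) -> (-11,-15) [heading=270, move]
RT 270: heading 270 -> 0
FD 15: (-11,-15) -> (4,-15) [heading=0, move]
Final: pos=(4,-15), heading=0, 2 segment(s) drawn
Segments drawn: 2

Answer: 2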